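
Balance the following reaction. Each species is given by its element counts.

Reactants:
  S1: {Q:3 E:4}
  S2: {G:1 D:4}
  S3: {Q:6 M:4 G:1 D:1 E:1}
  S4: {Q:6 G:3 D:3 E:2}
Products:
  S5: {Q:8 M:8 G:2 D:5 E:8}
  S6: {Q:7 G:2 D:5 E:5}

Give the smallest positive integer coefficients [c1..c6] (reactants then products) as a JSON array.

Coefficients: [6, 5, 2, 1, 1, 4]

Q: 6·3+5·0+2·6+1·6 = 36 | 1·8+4·7 = 36
M: 6·0+5·0+2·4+1·0 = 8 | 1·8+4·0 = 8
G: 6·0+5·1+2·1+1·3 = 10 | 1·2+4·2 = 10
D: 6·0+5·4+2·1+1·3 = 25 | 1·5+4·5 = 25
E: 6·4+5·0+2·1+1·2 = 28 | 1·8+4·5 = 28
gcd(6,5,2,1,1,4) = 1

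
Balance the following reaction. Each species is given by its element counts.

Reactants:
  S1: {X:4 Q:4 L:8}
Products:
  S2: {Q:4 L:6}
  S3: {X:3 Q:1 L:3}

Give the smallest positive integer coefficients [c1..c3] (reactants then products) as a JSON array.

X: 3·4 = 12 | 2·0+4·3 = 12
Q: 3·4 = 12 | 2·4+4·1 = 12
L: 3·8 = 24 | 2·6+4·3 = 24
gcd(3,2,4) = 1

Coefficients: [3, 2, 4]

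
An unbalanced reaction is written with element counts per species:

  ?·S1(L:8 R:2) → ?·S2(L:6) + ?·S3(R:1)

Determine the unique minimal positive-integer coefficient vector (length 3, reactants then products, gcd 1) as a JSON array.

Coefficients: [3, 4, 6]

L: 3·8 = 24 | 4·6+6·0 = 24
R: 3·2 = 6 | 4·0+6·1 = 6
gcd(3,4,6) = 1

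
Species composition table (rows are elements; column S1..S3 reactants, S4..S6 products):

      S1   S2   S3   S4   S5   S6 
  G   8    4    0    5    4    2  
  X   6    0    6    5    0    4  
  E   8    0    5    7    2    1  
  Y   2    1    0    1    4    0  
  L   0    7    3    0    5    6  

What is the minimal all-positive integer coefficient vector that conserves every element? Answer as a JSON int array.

G: 4·8+2·4+3·0 = 40 | 6·5+1·4+3·2 = 40
X: 4·6+2·0+3·6 = 42 | 6·5+1·0+3·4 = 42
E: 4·8+2·0+3·5 = 47 | 6·7+1·2+3·1 = 47
Y: 4·2+2·1+3·0 = 10 | 6·1+1·4+3·0 = 10
L: 4·0+2·7+3·3 = 23 | 6·0+1·5+3·6 = 23
gcd(4,2,3,6,1,3) = 1

Coefficients: [4, 2, 3, 6, 1, 3]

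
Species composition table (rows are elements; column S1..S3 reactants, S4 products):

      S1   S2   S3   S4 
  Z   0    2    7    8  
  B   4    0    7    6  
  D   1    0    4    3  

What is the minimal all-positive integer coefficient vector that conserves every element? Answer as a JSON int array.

Coefficients: [1, 5, 2, 3]

Z: 1·0+5·2+2·7 = 24 | 3·8 = 24
B: 1·4+5·0+2·7 = 18 | 3·6 = 18
D: 1·1+5·0+2·4 = 9 | 3·3 = 9
gcd(1,5,2,3) = 1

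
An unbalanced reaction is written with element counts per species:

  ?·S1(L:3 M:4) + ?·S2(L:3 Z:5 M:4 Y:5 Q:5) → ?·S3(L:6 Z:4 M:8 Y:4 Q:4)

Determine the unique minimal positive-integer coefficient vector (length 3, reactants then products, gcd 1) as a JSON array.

Coefficients: [6, 4, 5]

L: 6·3+4·3 = 30 | 5·6 = 30
Z: 6·0+4·5 = 20 | 5·4 = 20
M: 6·4+4·4 = 40 | 5·8 = 40
Y: 6·0+4·5 = 20 | 5·4 = 20
Q: 6·0+4·5 = 20 | 5·4 = 20
gcd(6,4,5) = 1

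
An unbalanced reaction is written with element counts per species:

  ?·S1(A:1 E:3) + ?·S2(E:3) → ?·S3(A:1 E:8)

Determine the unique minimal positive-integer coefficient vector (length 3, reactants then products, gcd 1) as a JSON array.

Coefficients: [3, 5, 3]

A: 3·1+5·0 = 3 | 3·1 = 3
E: 3·3+5·3 = 24 | 3·8 = 24
gcd(3,5,3) = 1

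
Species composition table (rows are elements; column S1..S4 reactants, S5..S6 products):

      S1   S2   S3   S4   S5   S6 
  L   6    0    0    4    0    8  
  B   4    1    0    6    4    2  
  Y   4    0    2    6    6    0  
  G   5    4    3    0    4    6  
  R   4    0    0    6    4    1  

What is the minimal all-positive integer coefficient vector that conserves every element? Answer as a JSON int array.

Coefficients: [2, 2, 2, 1, 3, 2]

L: 2·6+2·0+2·0+1·4 = 16 | 3·0+2·8 = 16
B: 2·4+2·1+2·0+1·6 = 16 | 3·4+2·2 = 16
Y: 2·4+2·0+2·2+1·6 = 18 | 3·6+2·0 = 18
G: 2·5+2·4+2·3+1·0 = 24 | 3·4+2·6 = 24
R: 2·4+2·0+2·0+1·6 = 14 | 3·4+2·1 = 14
gcd(2,2,2,1,3,2) = 1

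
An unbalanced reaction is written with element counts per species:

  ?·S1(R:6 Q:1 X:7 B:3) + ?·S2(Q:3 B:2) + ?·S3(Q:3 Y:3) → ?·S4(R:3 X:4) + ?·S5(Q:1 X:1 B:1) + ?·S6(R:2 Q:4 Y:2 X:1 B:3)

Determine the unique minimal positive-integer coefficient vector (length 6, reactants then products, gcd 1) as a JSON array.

R: 5·6+4·0+4·0 = 30 | 6·3+5·0+6·2 = 30
Q: 5·1+4·3+4·3 = 29 | 6·0+5·1+6·4 = 29
Y: 5·0+4·0+4·3 = 12 | 6·0+5·0+6·2 = 12
X: 5·7+4·0+4·0 = 35 | 6·4+5·1+6·1 = 35
B: 5·3+4·2+4·0 = 23 | 6·0+5·1+6·3 = 23
gcd(5,4,4,6,5,6) = 1

Coefficients: [5, 4, 4, 6, 5, 6]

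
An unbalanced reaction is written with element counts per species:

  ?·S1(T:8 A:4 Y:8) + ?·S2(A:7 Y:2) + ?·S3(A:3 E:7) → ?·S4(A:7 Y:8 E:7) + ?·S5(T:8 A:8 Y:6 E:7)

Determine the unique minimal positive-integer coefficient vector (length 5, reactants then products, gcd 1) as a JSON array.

Coefficients: [3, 1, 4, 1, 3]

T: 3·8+1·0+4·0 = 24 | 1·0+3·8 = 24
A: 3·4+1·7+4·3 = 31 | 1·7+3·8 = 31
Y: 3·8+1·2+4·0 = 26 | 1·8+3·6 = 26
E: 3·0+1·0+4·7 = 28 | 1·7+3·7 = 28
gcd(3,1,4,1,3) = 1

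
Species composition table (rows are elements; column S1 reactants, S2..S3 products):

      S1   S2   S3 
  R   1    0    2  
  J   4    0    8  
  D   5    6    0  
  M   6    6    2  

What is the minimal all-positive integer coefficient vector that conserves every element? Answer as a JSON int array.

R: 6·1 = 6 | 5·0+3·2 = 6
J: 6·4 = 24 | 5·0+3·8 = 24
D: 6·5 = 30 | 5·6+3·0 = 30
M: 6·6 = 36 | 5·6+3·2 = 36
gcd(6,5,3) = 1

Coefficients: [6, 5, 3]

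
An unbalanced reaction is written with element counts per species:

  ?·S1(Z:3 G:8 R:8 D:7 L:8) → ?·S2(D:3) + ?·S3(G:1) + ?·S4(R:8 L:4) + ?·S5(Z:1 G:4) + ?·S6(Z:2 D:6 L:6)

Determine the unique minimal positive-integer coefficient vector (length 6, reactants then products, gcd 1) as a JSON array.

Z: 3·3 = 9 | 3·0+4·0+3·0+5·1+2·2 = 9
G: 3·8 = 24 | 3·0+4·1+3·0+5·4+2·0 = 24
R: 3·8 = 24 | 3·0+4·0+3·8+5·0+2·0 = 24
D: 3·7 = 21 | 3·3+4·0+3·0+5·0+2·6 = 21
L: 3·8 = 24 | 3·0+4·0+3·4+5·0+2·6 = 24
gcd(3,3,4,3,5,2) = 1

Coefficients: [3, 3, 4, 3, 5, 2]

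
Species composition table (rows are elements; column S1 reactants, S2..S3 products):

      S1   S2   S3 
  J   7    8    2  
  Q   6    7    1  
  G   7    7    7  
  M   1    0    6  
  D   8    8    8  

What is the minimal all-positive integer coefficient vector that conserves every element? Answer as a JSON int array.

Coefficients: [6, 5, 1]

J: 6·7 = 42 | 5·8+1·2 = 42
Q: 6·6 = 36 | 5·7+1·1 = 36
G: 6·7 = 42 | 5·7+1·7 = 42
M: 6·1 = 6 | 5·0+1·6 = 6
D: 6·8 = 48 | 5·8+1·8 = 48
gcd(6,5,1) = 1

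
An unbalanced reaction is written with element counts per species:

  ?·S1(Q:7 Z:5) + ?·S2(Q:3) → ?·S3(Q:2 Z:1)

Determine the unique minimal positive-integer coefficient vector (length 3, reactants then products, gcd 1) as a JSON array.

Q: 1·7+1·3 = 10 | 5·2 = 10
Z: 1·5+1·0 = 5 | 5·1 = 5
gcd(1,1,5) = 1

Coefficients: [1, 1, 5]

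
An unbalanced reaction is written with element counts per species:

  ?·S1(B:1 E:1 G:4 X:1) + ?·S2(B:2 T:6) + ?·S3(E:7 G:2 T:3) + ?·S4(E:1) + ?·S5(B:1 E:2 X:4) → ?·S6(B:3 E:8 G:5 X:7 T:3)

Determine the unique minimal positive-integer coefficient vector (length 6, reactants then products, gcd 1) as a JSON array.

B: 4·1+1·2+2·0+2·0+6·1 = 12 | 4·3 = 12
E: 4·1+1·0+2·7+2·1+6·2 = 32 | 4·8 = 32
G: 4·4+1·0+2·2+2·0+6·0 = 20 | 4·5 = 20
X: 4·1+1·0+2·0+2·0+6·4 = 28 | 4·7 = 28
T: 4·0+1·6+2·3+2·0+6·0 = 12 | 4·3 = 12
gcd(4,1,2,2,6,4) = 1

Coefficients: [4, 1, 2, 2, 6, 4]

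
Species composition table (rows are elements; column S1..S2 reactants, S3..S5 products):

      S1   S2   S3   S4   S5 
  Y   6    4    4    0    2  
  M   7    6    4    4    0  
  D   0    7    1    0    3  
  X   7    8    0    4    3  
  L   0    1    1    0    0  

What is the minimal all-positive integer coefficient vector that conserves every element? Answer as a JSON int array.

Y: 2·6+3·4 = 24 | 3·4+5·0+6·2 = 24
M: 2·7+3·6 = 32 | 3·4+5·4+6·0 = 32
D: 2·0+3·7 = 21 | 3·1+5·0+6·3 = 21
X: 2·7+3·8 = 38 | 3·0+5·4+6·3 = 38
L: 2·0+3·1 = 3 | 3·1+5·0+6·0 = 3
gcd(2,3,3,5,6) = 1

Coefficients: [2, 3, 3, 5, 6]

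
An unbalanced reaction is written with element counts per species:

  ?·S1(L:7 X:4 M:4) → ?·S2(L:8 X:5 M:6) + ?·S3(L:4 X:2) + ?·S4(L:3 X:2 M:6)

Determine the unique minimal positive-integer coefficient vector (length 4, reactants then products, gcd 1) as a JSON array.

Coefficients: [6, 2, 5, 2]

L: 6·7 = 42 | 2·8+5·4+2·3 = 42
X: 6·4 = 24 | 2·5+5·2+2·2 = 24
M: 6·4 = 24 | 2·6+5·0+2·6 = 24
gcd(6,2,5,2) = 1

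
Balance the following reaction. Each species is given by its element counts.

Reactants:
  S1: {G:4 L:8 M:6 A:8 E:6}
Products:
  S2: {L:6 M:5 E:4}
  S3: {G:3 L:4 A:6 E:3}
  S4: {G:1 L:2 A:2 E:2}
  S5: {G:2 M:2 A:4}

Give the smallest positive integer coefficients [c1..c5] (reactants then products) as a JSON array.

G: 5·4 = 20 | 4·0+2·3+4·1+5·2 = 20
L: 5·8 = 40 | 4·6+2·4+4·2+5·0 = 40
M: 5·6 = 30 | 4·5+2·0+4·0+5·2 = 30
A: 5·8 = 40 | 4·0+2·6+4·2+5·4 = 40
E: 5·6 = 30 | 4·4+2·3+4·2+5·0 = 30
gcd(5,4,2,4,5) = 1

Coefficients: [5, 4, 2, 4, 5]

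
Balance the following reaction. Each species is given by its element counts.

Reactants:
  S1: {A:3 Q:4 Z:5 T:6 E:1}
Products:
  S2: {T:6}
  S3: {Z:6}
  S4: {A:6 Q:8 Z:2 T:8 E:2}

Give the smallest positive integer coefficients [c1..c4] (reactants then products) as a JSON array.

A: 6·3 = 18 | 2·0+4·0+3·6 = 18
Q: 6·4 = 24 | 2·0+4·0+3·8 = 24
Z: 6·5 = 30 | 2·0+4·6+3·2 = 30
T: 6·6 = 36 | 2·6+4·0+3·8 = 36
E: 6·1 = 6 | 2·0+4·0+3·2 = 6
gcd(6,2,4,3) = 1

Coefficients: [6, 2, 4, 3]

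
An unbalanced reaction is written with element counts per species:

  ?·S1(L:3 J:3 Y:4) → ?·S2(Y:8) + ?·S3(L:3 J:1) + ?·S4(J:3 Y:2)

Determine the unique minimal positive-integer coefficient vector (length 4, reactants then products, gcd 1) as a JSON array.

Coefficients: [3, 1, 3, 2]

L: 3·3 = 9 | 1·0+3·3+2·0 = 9
J: 3·3 = 9 | 1·0+3·1+2·3 = 9
Y: 3·4 = 12 | 1·8+3·0+2·2 = 12
gcd(3,1,3,2) = 1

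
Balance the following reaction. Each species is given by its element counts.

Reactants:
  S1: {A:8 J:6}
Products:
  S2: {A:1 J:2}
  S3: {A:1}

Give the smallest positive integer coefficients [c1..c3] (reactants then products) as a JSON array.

Coefficients: [1, 3, 5]

A: 1·8 = 8 | 3·1+5·1 = 8
J: 1·6 = 6 | 3·2+5·0 = 6
gcd(1,3,5) = 1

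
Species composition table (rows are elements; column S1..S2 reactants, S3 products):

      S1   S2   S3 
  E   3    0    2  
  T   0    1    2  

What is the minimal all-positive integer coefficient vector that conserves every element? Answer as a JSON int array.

Coefficients: [2, 6, 3]

E: 2·3+6·0 = 6 | 3·2 = 6
T: 2·0+6·1 = 6 | 3·2 = 6
gcd(2,6,3) = 1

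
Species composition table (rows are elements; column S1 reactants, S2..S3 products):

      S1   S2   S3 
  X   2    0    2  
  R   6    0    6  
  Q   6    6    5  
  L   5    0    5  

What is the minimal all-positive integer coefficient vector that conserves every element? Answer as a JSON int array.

X: 6·2 = 12 | 1·0+6·2 = 12
R: 6·6 = 36 | 1·0+6·6 = 36
Q: 6·6 = 36 | 1·6+6·5 = 36
L: 6·5 = 30 | 1·0+6·5 = 30
gcd(6,1,6) = 1

Coefficients: [6, 1, 6]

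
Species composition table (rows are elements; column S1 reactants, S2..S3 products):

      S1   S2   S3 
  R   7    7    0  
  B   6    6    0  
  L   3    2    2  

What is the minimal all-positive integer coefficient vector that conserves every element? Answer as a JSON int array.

Coefficients: [2, 2, 1]

R: 2·7 = 14 | 2·7+1·0 = 14
B: 2·6 = 12 | 2·6+1·0 = 12
L: 2·3 = 6 | 2·2+1·2 = 6
gcd(2,2,1) = 1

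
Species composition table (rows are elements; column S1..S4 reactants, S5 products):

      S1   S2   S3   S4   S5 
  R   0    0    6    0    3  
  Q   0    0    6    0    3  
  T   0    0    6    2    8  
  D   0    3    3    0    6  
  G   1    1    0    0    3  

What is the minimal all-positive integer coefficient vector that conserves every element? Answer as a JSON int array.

R: 3·0+3·0+1·6+5·0 = 6 | 2·3 = 6
Q: 3·0+3·0+1·6+5·0 = 6 | 2·3 = 6
T: 3·0+3·0+1·6+5·2 = 16 | 2·8 = 16
D: 3·0+3·3+1·3+5·0 = 12 | 2·6 = 12
G: 3·1+3·1+1·0+5·0 = 6 | 2·3 = 6
gcd(3,3,1,5,2) = 1

Coefficients: [3, 3, 1, 5, 2]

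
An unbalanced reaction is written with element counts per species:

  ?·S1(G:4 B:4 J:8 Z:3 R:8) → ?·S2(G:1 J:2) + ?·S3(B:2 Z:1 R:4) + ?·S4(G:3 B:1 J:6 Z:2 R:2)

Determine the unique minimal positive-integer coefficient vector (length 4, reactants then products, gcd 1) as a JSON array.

G: 3·4 = 12 | 6·1+5·0+2·3 = 12
B: 3·4 = 12 | 6·0+5·2+2·1 = 12
J: 3·8 = 24 | 6·2+5·0+2·6 = 24
Z: 3·3 = 9 | 6·0+5·1+2·2 = 9
R: 3·8 = 24 | 6·0+5·4+2·2 = 24
gcd(3,6,5,2) = 1

Coefficients: [3, 6, 5, 2]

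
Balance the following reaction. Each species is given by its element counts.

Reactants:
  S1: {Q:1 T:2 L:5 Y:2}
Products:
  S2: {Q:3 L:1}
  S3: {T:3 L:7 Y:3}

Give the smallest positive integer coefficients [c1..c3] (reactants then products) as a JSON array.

Coefficients: [3, 1, 2]

Q: 3·1 = 3 | 1·3+2·0 = 3
T: 3·2 = 6 | 1·0+2·3 = 6
L: 3·5 = 15 | 1·1+2·7 = 15
Y: 3·2 = 6 | 1·0+2·3 = 6
gcd(3,1,2) = 1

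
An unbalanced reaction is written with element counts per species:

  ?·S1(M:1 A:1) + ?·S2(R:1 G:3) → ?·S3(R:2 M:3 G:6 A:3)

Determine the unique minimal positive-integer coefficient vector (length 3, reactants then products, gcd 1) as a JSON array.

Coefficients: [3, 2, 1]

R: 3·0+2·1 = 2 | 1·2 = 2
M: 3·1+2·0 = 3 | 1·3 = 3
G: 3·0+2·3 = 6 | 1·6 = 6
A: 3·1+2·0 = 3 | 1·3 = 3
gcd(3,2,1) = 1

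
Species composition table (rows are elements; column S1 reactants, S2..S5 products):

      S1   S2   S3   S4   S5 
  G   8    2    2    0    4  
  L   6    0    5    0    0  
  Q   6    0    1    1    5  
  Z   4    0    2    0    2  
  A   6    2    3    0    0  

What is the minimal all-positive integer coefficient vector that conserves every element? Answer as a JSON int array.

Coefficients: [5, 6, 6, 4, 4]

G: 5·8 = 40 | 6·2+6·2+4·0+4·4 = 40
L: 5·6 = 30 | 6·0+6·5+4·0+4·0 = 30
Q: 5·6 = 30 | 6·0+6·1+4·1+4·5 = 30
Z: 5·4 = 20 | 6·0+6·2+4·0+4·2 = 20
A: 5·6 = 30 | 6·2+6·3+4·0+4·0 = 30
gcd(5,6,6,4,4) = 1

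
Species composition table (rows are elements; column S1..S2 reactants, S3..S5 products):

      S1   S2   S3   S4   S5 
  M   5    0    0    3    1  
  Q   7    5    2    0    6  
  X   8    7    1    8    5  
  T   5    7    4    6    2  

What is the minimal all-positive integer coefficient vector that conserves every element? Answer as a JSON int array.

M: 3·5+5·0 = 15 | 5·0+3·3+6·1 = 15
Q: 3·7+5·5 = 46 | 5·2+3·0+6·6 = 46
X: 3·8+5·7 = 59 | 5·1+3·8+6·5 = 59
T: 3·5+5·7 = 50 | 5·4+3·6+6·2 = 50
gcd(3,5,5,3,6) = 1

Coefficients: [3, 5, 5, 3, 6]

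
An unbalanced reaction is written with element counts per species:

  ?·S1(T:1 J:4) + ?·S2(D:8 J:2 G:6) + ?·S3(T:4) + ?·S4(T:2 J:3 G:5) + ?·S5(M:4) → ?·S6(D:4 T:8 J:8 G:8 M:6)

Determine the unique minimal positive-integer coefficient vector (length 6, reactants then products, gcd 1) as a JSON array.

Coefficients: [4, 2, 5, 4, 6, 4]

D: 4·0+2·8+5·0+4·0+6·0 = 16 | 4·4 = 16
T: 4·1+2·0+5·4+4·2+6·0 = 32 | 4·8 = 32
J: 4·4+2·2+5·0+4·3+6·0 = 32 | 4·8 = 32
G: 4·0+2·6+5·0+4·5+6·0 = 32 | 4·8 = 32
M: 4·0+2·0+5·0+4·0+6·4 = 24 | 4·6 = 24
gcd(4,2,5,4,6,4) = 1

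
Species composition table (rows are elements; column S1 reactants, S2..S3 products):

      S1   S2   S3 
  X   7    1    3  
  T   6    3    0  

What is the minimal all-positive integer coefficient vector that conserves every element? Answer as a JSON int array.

Coefficients: [3, 6, 5]

X: 3·7 = 21 | 6·1+5·3 = 21
T: 3·6 = 18 | 6·3+5·0 = 18
gcd(3,6,5) = 1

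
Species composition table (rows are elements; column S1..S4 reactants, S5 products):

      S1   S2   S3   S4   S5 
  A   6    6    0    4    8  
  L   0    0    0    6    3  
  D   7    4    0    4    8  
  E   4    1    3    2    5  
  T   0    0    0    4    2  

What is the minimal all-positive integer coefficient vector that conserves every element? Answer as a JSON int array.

A: 4·6+2·6+2·0+3·4 = 48 | 6·8 = 48
L: 4·0+2·0+2·0+3·6 = 18 | 6·3 = 18
D: 4·7+2·4+2·0+3·4 = 48 | 6·8 = 48
E: 4·4+2·1+2·3+3·2 = 30 | 6·5 = 30
T: 4·0+2·0+2·0+3·4 = 12 | 6·2 = 12
gcd(4,2,2,3,6) = 1

Coefficients: [4, 2, 2, 3, 6]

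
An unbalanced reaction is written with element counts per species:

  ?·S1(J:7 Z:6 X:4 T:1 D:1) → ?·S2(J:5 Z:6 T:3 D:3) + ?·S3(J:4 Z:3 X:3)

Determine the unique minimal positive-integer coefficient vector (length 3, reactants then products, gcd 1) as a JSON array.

J: 3·7 = 21 | 1·5+4·4 = 21
Z: 3·6 = 18 | 1·6+4·3 = 18
X: 3·4 = 12 | 1·0+4·3 = 12
T: 3·1 = 3 | 1·3+4·0 = 3
D: 3·1 = 3 | 1·3+4·0 = 3
gcd(3,1,4) = 1

Coefficients: [3, 1, 4]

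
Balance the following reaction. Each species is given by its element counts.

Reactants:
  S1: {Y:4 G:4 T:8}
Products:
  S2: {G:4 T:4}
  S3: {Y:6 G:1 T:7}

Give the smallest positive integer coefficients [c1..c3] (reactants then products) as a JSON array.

Coefficients: [6, 5, 4]

Y: 6·4 = 24 | 5·0+4·6 = 24
G: 6·4 = 24 | 5·4+4·1 = 24
T: 6·8 = 48 | 5·4+4·7 = 48
gcd(6,5,4) = 1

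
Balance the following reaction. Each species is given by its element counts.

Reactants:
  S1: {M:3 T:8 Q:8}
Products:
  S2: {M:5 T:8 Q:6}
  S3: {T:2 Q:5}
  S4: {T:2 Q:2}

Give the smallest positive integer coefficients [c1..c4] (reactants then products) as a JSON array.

Coefficients: [5, 3, 2, 6]

M: 5·3 = 15 | 3·5+2·0+6·0 = 15
T: 5·8 = 40 | 3·8+2·2+6·2 = 40
Q: 5·8 = 40 | 3·6+2·5+6·2 = 40
gcd(5,3,2,6) = 1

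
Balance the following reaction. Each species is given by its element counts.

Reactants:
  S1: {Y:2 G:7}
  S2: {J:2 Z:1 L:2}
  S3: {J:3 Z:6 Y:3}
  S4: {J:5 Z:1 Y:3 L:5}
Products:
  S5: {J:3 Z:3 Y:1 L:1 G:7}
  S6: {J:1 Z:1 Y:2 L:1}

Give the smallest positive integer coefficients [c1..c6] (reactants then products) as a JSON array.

Coefficients: [3, 2, 2, 1, 3, 6]

J: 3·0+2·2+2·3+1·5 = 15 | 3·3+6·1 = 15
Z: 3·0+2·1+2·6+1·1 = 15 | 3·3+6·1 = 15
Y: 3·2+2·0+2·3+1·3 = 15 | 3·1+6·2 = 15
L: 3·0+2·2+2·0+1·5 = 9 | 3·1+6·1 = 9
G: 3·7+2·0+2·0+1·0 = 21 | 3·7+6·0 = 21
gcd(3,2,2,1,3,6) = 1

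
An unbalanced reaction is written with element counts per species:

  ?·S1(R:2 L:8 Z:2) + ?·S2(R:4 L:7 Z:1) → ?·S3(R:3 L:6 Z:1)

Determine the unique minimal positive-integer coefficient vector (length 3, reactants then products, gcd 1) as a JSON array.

Coefficients: [1, 4, 6]

R: 1·2+4·4 = 18 | 6·3 = 18
L: 1·8+4·7 = 36 | 6·6 = 36
Z: 1·2+4·1 = 6 | 6·1 = 6
gcd(1,4,6) = 1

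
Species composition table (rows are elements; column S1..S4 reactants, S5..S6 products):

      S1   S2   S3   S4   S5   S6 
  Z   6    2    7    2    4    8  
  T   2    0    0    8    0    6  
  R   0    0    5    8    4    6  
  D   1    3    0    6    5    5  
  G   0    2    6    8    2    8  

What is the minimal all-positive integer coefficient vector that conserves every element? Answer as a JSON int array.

Z: 3·6+3·2+2·7+3·2 = 44 | 1·4+5·8 = 44
T: 3·2+3·0+2·0+3·8 = 30 | 1·0+5·6 = 30
R: 3·0+3·0+2·5+3·8 = 34 | 1·4+5·6 = 34
D: 3·1+3·3+2·0+3·6 = 30 | 1·5+5·5 = 30
G: 3·0+3·2+2·6+3·8 = 42 | 1·2+5·8 = 42
gcd(3,3,2,3,1,5) = 1

Coefficients: [3, 3, 2, 3, 1, 5]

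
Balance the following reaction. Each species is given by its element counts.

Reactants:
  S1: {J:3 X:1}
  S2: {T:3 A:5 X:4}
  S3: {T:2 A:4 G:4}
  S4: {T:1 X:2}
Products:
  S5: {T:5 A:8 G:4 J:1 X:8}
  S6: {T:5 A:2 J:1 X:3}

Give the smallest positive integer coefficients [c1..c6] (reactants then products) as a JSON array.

T: 1·0+2·3+2·2+5·1 = 15 | 2·5+1·5 = 15
A: 1·0+2·5+2·4+5·0 = 18 | 2·8+1·2 = 18
G: 1·0+2·0+2·4+5·0 = 8 | 2·4+1·0 = 8
J: 1·3+2·0+2·0+5·0 = 3 | 2·1+1·1 = 3
X: 1·1+2·4+2·0+5·2 = 19 | 2·8+1·3 = 19
gcd(1,2,2,5,2,1) = 1

Coefficients: [1, 2, 2, 5, 2, 1]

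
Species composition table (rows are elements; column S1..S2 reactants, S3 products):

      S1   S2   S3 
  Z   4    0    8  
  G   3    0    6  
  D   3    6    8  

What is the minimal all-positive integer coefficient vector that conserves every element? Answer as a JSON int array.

Z: 6·4+1·0 = 24 | 3·8 = 24
G: 6·3+1·0 = 18 | 3·6 = 18
D: 6·3+1·6 = 24 | 3·8 = 24
gcd(6,1,3) = 1

Coefficients: [6, 1, 3]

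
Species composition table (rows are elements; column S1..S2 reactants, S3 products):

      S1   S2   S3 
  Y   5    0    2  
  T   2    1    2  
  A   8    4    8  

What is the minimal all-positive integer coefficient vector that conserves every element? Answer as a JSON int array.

Coefficients: [2, 6, 5]

Y: 2·5+6·0 = 10 | 5·2 = 10
T: 2·2+6·1 = 10 | 5·2 = 10
A: 2·8+6·4 = 40 | 5·8 = 40
gcd(2,6,5) = 1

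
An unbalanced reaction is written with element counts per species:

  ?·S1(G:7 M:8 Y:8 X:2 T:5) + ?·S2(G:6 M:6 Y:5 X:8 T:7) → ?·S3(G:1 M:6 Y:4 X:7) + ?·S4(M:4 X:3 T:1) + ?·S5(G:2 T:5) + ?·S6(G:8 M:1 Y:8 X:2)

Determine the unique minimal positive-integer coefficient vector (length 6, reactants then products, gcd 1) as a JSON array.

Coefficients: [1, 4, 3, 3, 6, 2]

G: 1·7+4·6 = 31 | 3·1+3·0+6·2+2·8 = 31
M: 1·8+4·6 = 32 | 3·6+3·4+6·0+2·1 = 32
Y: 1·8+4·5 = 28 | 3·4+3·0+6·0+2·8 = 28
X: 1·2+4·8 = 34 | 3·7+3·3+6·0+2·2 = 34
T: 1·5+4·7 = 33 | 3·0+3·1+6·5+2·0 = 33
gcd(1,4,3,3,6,2) = 1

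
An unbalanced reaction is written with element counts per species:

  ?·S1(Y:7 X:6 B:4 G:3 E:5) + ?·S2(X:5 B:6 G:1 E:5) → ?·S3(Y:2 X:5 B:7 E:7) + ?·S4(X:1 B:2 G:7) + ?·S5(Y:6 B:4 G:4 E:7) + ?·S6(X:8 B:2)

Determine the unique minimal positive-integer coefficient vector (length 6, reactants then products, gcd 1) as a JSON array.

Coefficients: [2, 5, 4, 1, 1, 2]

Y: 2·7+5·0 = 14 | 4·2+1·0+1·6+2·0 = 14
X: 2·6+5·5 = 37 | 4·5+1·1+1·0+2·8 = 37
B: 2·4+5·6 = 38 | 4·7+1·2+1·4+2·2 = 38
G: 2·3+5·1 = 11 | 4·0+1·7+1·4+2·0 = 11
E: 2·5+5·5 = 35 | 4·7+1·0+1·7+2·0 = 35
gcd(2,5,4,1,1,2) = 1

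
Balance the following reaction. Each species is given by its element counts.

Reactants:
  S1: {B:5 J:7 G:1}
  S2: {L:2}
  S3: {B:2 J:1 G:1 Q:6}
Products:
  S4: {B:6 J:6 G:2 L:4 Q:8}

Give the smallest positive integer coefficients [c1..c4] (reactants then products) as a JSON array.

Coefficients: [2, 6, 4, 3]

B: 2·5+6·0+4·2 = 18 | 3·6 = 18
J: 2·7+6·0+4·1 = 18 | 3·6 = 18
G: 2·1+6·0+4·1 = 6 | 3·2 = 6
L: 2·0+6·2+4·0 = 12 | 3·4 = 12
Q: 2·0+6·0+4·6 = 24 | 3·8 = 24
gcd(2,6,4,3) = 1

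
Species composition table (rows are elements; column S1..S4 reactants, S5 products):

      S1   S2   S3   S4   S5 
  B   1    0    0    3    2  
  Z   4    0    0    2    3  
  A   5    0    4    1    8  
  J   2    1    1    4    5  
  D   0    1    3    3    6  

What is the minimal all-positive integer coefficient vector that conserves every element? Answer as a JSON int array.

B: 2·1+3·0+5·0+2·3 = 8 | 4·2 = 8
Z: 2·4+3·0+5·0+2·2 = 12 | 4·3 = 12
A: 2·5+3·0+5·4+2·1 = 32 | 4·8 = 32
J: 2·2+3·1+5·1+2·4 = 20 | 4·5 = 20
D: 2·0+3·1+5·3+2·3 = 24 | 4·6 = 24
gcd(2,3,5,2,4) = 1

Coefficients: [2, 3, 5, 2, 4]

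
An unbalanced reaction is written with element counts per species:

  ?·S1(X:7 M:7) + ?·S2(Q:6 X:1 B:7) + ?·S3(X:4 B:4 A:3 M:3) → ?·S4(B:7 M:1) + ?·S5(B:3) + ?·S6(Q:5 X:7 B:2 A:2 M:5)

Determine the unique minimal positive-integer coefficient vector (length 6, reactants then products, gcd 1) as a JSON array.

Coefficients: [3, 5, 4, 3, 6, 6]

Q: 3·0+5·6+4·0 = 30 | 3·0+6·0+6·5 = 30
X: 3·7+5·1+4·4 = 42 | 3·0+6·0+6·7 = 42
B: 3·0+5·7+4·4 = 51 | 3·7+6·3+6·2 = 51
A: 3·0+5·0+4·3 = 12 | 3·0+6·0+6·2 = 12
M: 3·7+5·0+4·3 = 33 | 3·1+6·0+6·5 = 33
gcd(3,5,4,3,6,6) = 1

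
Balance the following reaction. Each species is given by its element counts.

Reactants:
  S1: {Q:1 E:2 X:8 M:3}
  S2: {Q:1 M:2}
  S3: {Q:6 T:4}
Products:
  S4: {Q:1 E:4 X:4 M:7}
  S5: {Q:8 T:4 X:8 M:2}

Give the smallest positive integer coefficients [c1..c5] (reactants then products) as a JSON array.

Q: 4·1+4·1+3·6 = 26 | 2·1+3·8 = 26
T: 4·0+4·0+3·4 = 12 | 2·0+3·4 = 12
E: 4·2+4·0+3·0 = 8 | 2·4+3·0 = 8
X: 4·8+4·0+3·0 = 32 | 2·4+3·8 = 32
M: 4·3+4·2+3·0 = 20 | 2·7+3·2 = 20
gcd(4,4,3,2,3) = 1

Coefficients: [4, 4, 3, 2, 3]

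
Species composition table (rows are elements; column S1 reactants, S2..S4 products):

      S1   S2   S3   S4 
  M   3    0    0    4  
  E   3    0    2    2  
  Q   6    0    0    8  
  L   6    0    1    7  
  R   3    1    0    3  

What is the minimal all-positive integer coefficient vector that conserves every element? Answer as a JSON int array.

Coefficients: [4, 3, 3, 3]

M: 4·3 = 12 | 3·0+3·0+3·4 = 12
E: 4·3 = 12 | 3·0+3·2+3·2 = 12
Q: 4·6 = 24 | 3·0+3·0+3·8 = 24
L: 4·6 = 24 | 3·0+3·1+3·7 = 24
R: 4·3 = 12 | 3·1+3·0+3·3 = 12
gcd(4,3,3,3) = 1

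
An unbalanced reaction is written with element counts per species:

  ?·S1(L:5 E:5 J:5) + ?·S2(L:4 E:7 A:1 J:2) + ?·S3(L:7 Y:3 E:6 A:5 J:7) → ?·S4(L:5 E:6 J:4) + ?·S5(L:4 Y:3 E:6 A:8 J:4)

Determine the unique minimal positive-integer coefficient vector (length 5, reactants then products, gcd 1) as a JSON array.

L: 3·5+3·4+1·7 = 34 | 6·5+1·4 = 34
Y: 3·0+3·0+1·3 = 3 | 6·0+1·3 = 3
E: 3·5+3·7+1·6 = 42 | 6·6+1·6 = 42
A: 3·0+3·1+1·5 = 8 | 6·0+1·8 = 8
J: 3·5+3·2+1·7 = 28 | 6·4+1·4 = 28
gcd(3,3,1,6,1) = 1

Coefficients: [3, 3, 1, 6, 1]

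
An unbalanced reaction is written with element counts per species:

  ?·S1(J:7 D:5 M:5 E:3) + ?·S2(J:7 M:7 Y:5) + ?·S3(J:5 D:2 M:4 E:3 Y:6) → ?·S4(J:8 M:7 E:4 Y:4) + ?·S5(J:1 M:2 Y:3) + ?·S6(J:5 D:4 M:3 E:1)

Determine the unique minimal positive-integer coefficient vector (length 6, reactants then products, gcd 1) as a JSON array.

Coefficients: [4, 3, 2, 3, 5, 6]

J: 4·7+3·7+2·5 = 59 | 3·8+5·1+6·5 = 59
D: 4·5+3·0+2·2 = 24 | 3·0+5·0+6·4 = 24
M: 4·5+3·7+2·4 = 49 | 3·7+5·2+6·3 = 49
E: 4·3+3·0+2·3 = 18 | 3·4+5·0+6·1 = 18
Y: 4·0+3·5+2·6 = 27 | 3·4+5·3+6·0 = 27
gcd(4,3,2,3,5,6) = 1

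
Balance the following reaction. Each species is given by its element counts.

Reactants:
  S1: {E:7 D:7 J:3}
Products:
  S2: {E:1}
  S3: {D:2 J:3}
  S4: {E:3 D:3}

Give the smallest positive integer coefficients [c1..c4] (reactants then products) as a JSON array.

Coefficients: [3, 6, 3, 5]

E: 3·7 = 21 | 6·1+3·0+5·3 = 21
D: 3·7 = 21 | 6·0+3·2+5·3 = 21
J: 3·3 = 9 | 6·0+3·3+5·0 = 9
gcd(3,6,3,5) = 1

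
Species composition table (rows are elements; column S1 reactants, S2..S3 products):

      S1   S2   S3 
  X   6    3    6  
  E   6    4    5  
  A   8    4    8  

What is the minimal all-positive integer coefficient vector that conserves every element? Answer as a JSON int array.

X: 3·6 = 18 | 2·3+2·6 = 18
E: 3·6 = 18 | 2·4+2·5 = 18
A: 3·8 = 24 | 2·4+2·8 = 24
gcd(3,2,2) = 1

Coefficients: [3, 2, 2]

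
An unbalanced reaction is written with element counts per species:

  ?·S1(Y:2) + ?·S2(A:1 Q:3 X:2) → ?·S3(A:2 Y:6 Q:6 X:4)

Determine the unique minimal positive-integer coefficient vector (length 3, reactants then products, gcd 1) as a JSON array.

Coefficients: [3, 2, 1]

A: 3·0+2·1 = 2 | 1·2 = 2
Y: 3·2+2·0 = 6 | 1·6 = 6
Q: 3·0+2·3 = 6 | 1·6 = 6
X: 3·0+2·2 = 4 | 1·4 = 4
gcd(3,2,1) = 1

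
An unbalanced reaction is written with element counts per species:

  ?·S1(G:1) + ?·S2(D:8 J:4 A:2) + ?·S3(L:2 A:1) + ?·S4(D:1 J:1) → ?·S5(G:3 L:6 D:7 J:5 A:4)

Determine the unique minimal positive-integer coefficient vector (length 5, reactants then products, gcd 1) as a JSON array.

G: 6·1+1·0+6·0+6·0 = 6 | 2·3 = 6
L: 6·0+1·0+6·2+6·0 = 12 | 2·6 = 12
D: 6·0+1·8+6·0+6·1 = 14 | 2·7 = 14
J: 6·0+1·4+6·0+6·1 = 10 | 2·5 = 10
A: 6·0+1·2+6·1+6·0 = 8 | 2·4 = 8
gcd(6,1,6,6,2) = 1

Coefficients: [6, 1, 6, 6, 2]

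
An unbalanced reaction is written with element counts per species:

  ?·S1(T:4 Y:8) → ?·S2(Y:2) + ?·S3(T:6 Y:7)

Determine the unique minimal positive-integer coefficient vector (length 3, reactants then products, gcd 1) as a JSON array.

Coefficients: [3, 5, 2]

T: 3·4 = 12 | 5·0+2·6 = 12
Y: 3·8 = 24 | 5·2+2·7 = 24
gcd(3,5,2) = 1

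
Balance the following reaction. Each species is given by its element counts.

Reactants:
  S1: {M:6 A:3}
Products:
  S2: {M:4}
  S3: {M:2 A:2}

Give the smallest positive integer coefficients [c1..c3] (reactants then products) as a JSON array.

M: 4·6 = 24 | 3·4+6·2 = 24
A: 4·3 = 12 | 3·0+6·2 = 12
gcd(4,3,6) = 1

Coefficients: [4, 3, 6]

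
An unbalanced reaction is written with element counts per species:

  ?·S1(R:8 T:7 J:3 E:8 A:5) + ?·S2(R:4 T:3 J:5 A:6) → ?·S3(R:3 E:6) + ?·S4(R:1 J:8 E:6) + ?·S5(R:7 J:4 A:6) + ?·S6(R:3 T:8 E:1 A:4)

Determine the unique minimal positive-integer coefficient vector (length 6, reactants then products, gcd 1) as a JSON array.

R: 6·8+2·4 = 56 | 5·3+2·1+3·7+6·3 = 56
T: 6·7+2·3 = 48 | 5·0+2·0+3·0+6·8 = 48
J: 6·3+2·5 = 28 | 5·0+2·8+3·4+6·0 = 28
E: 6·8+2·0 = 48 | 5·6+2·6+3·0+6·1 = 48
A: 6·5+2·6 = 42 | 5·0+2·0+3·6+6·4 = 42
gcd(6,2,5,2,3,6) = 1

Coefficients: [6, 2, 5, 2, 3, 6]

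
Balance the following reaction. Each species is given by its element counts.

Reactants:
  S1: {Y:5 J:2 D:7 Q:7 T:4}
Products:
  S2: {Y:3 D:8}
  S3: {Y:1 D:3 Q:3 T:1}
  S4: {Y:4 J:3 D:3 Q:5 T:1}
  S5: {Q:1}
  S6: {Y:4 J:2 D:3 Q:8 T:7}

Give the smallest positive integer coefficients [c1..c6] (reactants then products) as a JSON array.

Y: 6·5 = 30 | 3·3+1·1+2·4+5·0+3·4 = 30
J: 6·2 = 12 | 3·0+1·0+2·3+5·0+3·2 = 12
D: 6·7 = 42 | 3·8+1·3+2·3+5·0+3·3 = 42
Q: 6·7 = 42 | 3·0+1·3+2·5+5·1+3·8 = 42
T: 6·4 = 24 | 3·0+1·1+2·1+5·0+3·7 = 24
gcd(6,3,1,2,5,3) = 1

Coefficients: [6, 3, 1, 2, 5, 3]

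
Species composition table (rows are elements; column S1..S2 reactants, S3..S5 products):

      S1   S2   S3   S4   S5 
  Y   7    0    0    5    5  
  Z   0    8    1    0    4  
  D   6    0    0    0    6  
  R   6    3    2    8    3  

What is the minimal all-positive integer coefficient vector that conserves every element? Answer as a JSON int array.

Coefficients: [5, 3, 4, 2, 5]

Y: 5·7+3·0 = 35 | 4·0+2·5+5·5 = 35
Z: 5·0+3·8 = 24 | 4·1+2·0+5·4 = 24
D: 5·6+3·0 = 30 | 4·0+2·0+5·6 = 30
R: 5·6+3·3 = 39 | 4·2+2·8+5·3 = 39
gcd(5,3,4,2,5) = 1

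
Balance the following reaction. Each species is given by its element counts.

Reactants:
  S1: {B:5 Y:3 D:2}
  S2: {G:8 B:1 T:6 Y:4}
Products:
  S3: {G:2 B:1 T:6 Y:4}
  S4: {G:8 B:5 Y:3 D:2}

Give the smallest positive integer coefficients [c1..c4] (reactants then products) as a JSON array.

Coefficients: [3, 4, 4, 3]

G: 3·0+4·8 = 32 | 4·2+3·8 = 32
B: 3·5+4·1 = 19 | 4·1+3·5 = 19
T: 3·0+4·6 = 24 | 4·6+3·0 = 24
Y: 3·3+4·4 = 25 | 4·4+3·3 = 25
D: 3·2+4·0 = 6 | 4·0+3·2 = 6
gcd(3,4,4,3) = 1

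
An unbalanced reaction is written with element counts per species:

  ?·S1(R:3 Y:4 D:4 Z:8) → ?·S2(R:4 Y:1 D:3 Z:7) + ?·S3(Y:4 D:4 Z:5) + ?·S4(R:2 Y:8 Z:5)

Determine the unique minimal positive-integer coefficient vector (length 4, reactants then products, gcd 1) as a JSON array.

R: 6·3 = 18 | 4·4+3·0+1·2 = 18
Y: 6·4 = 24 | 4·1+3·4+1·8 = 24
D: 6·4 = 24 | 4·3+3·4+1·0 = 24
Z: 6·8 = 48 | 4·7+3·5+1·5 = 48
gcd(6,4,3,1) = 1

Coefficients: [6, 4, 3, 1]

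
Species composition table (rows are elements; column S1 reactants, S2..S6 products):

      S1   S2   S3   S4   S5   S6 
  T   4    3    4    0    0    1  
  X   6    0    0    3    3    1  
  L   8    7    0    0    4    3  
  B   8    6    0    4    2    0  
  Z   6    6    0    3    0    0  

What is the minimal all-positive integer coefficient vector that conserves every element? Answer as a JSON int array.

T: 5·4 = 20 | 2·3+2·4+6·0+2·0+6·1 = 20
X: 5·6 = 30 | 2·0+2·0+6·3+2·3+6·1 = 30
L: 5·8 = 40 | 2·7+2·0+6·0+2·4+6·3 = 40
B: 5·8 = 40 | 2·6+2·0+6·4+2·2+6·0 = 40
Z: 5·6 = 30 | 2·6+2·0+6·3+2·0+6·0 = 30
gcd(5,2,2,6,2,6) = 1

Coefficients: [5, 2, 2, 6, 2, 6]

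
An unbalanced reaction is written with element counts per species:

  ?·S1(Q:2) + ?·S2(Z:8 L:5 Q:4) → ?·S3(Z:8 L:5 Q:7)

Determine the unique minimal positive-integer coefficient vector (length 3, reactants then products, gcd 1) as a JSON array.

Z: 3·0+2·8 = 16 | 2·8 = 16
L: 3·0+2·5 = 10 | 2·5 = 10
Q: 3·2+2·4 = 14 | 2·7 = 14
gcd(3,2,2) = 1

Coefficients: [3, 2, 2]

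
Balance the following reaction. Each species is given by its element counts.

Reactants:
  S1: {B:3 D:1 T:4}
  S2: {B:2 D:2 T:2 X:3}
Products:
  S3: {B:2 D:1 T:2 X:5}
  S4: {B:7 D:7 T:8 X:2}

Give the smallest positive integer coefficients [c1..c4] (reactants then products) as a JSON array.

Coefficients: [1, 4, 2, 1]

B: 1·3+4·2 = 11 | 2·2+1·7 = 11
D: 1·1+4·2 = 9 | 2·1+1·7 = 9
T: 1·4+4·2 = 12 | 2·2+1·8 = 12
X: 1·0+4·3 = 12 | 2·5+1·2 = 12
gcd(1,4,2,1) = 1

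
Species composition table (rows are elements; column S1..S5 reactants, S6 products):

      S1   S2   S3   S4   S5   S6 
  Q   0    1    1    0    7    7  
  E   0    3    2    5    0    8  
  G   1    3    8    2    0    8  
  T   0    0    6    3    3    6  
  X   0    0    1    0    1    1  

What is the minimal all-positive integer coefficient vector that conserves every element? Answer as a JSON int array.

Coefficients: [6, 6, 1, 4, 4, 5]

Q: 6·0+6·1+1·1+4·0+4·7 = 35 | 5·7 = 35
E: 6·0+6·3+1·2+4·5+4·0 = 40 | 5·8 = 40
G: 6·1+6·3+1·8+4·2+4·0 = 40 | 5·8 = 40
T: 6·0+6·0+1·6+4·3+4·3 = 30 | 5·6 = 30
X: 6·0+6·0+1·1+4·0+4·1 = 5 | 5·1 = 5
gcd(6,6,1,4,4,5) = 1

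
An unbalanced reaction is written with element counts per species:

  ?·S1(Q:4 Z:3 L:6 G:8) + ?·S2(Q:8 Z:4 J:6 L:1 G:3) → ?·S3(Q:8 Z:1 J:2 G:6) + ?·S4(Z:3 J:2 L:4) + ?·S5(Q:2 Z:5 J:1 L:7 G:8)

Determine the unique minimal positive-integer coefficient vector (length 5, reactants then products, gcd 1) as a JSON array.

Q: 5·4+4·8 = 52 | 6·8+5·0+2·2 = 52
Z: 5·3+4·4 = 31 | 6·1+5·3+2·5 = 31
J: 5·0+4·6 = 24 | 6·2+5·2+2·1 = 24
L: 5·6+4·1 = 34 | 6·0+5·4+2·7 = 34
G: 5·8+4·3 = 52 | 6·6+5·0+2·8 = 52
gcd(5,4,6,5,2) = 1

Coefficients: [5, 4, 6, 5, 2]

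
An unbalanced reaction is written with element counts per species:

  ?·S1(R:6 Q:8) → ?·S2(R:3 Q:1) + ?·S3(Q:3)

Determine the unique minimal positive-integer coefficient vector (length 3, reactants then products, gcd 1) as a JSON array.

Coefficients: [1, 2, 2]

R: 1·6 = 6 | 2·3+2·0 = 6
Q: 1·8 = 8 | 2·1+2·3 = 8
gcd(1,2,2) = 1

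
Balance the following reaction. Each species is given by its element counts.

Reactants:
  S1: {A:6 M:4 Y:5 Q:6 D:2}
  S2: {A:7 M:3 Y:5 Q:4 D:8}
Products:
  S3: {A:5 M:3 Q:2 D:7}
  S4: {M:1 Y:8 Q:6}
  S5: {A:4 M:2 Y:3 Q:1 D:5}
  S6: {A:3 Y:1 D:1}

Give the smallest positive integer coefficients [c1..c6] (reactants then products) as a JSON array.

A: 1·6+6·7 = 48 | 5·5+3·0+2·4+5·3 = 48
M: 1·4+6·3 = 22 | 5·3+3·1+2·2+5·0 = 22
Y: 1·5+6·5 = 35 | 5·0+3·8+2·3+5·1 = 35
Q: 1·6+6·4 = 30 | 5·2+3·6+2·1+5·0 = 30
D: 1·2+6·8 = 50 | 5·7+3·0+2·5+5·1 = 50
gcd(1,6,5,3,2,5) = 1

Coefficients: [1, 6, 5, 3, 2, 5]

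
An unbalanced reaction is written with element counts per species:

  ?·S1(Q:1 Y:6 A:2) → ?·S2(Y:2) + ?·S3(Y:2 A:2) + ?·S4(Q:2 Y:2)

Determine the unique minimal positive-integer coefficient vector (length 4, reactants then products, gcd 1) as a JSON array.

Coefficients: [2, 3, 2, 1]

Q: 2·1 = 2 | 3·0+2·0+1·2 = 2
Y: 2·6 = 12 | 3·2+2·2+1·2 = 12
A: 2·2 = 4 | 3·0+2·2+1·0 = 4
gcd(2,3,2,1) = 1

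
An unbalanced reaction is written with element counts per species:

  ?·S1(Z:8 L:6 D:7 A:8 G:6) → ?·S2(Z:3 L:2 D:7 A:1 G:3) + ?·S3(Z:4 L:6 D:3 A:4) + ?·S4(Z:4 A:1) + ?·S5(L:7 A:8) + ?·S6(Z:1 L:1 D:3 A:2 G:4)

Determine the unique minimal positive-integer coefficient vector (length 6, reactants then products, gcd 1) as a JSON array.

Z: 5·8 = 40 | 2·3+1·4+6·4+2·0+6·1 = 40
L: 5·6 = 30 | 2·2+1·6+6·0+2·7+6·1 = 30
D: 5·7 = 35 | 2·7+1·3+6·0+2·0+6·3 = 35
A: 5·8 = 40 | 2·1+1·4+6·1+2·8+6·2 = 40
G: 5·6 = 30 | 2·3+1·0+6·0+2·0+6·4 = 30
gcd(5,2,1,6,2,6) = 1

Coefficients: [5, 2, 1, 6, 2, 6]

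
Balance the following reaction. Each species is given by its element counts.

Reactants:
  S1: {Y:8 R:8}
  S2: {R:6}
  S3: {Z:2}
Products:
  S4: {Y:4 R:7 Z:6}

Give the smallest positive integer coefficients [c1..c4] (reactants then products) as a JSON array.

Y: 1·8+1·0+6·0 = 8 | 2·4 = 8
R: 1·8+1·6+6·0 = 14 | 2·7 = 14
Z: 1·0+1·0+6·2 = 12 | 2·6 = 12
gcd(1,1,6,2) = 1

Coefficients: [1, 1, 6, 2]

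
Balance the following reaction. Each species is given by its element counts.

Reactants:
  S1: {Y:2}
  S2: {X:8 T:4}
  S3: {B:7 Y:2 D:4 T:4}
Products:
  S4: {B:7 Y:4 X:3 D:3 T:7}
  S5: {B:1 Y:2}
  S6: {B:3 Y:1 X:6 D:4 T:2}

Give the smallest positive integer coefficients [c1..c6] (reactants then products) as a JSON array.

B: 5·0+3·0+5·7 = 35 | 4·7+1·1+2·3 = 35
Y: 5·2+3·0+5·2 = 20 | 4·4+1·2+2·1 = 20
X: 5·0+3·8+5·0 = 24 | 4·3+1·0+2·6 = 24
D: 5·0+3·0+5·4 = 20 | 4·3+1·0+2·4 = 20
T: 5·0+3·4+5·4 = 32 | 4·7+1·0+2·2 = 32
gcd(5,3,5,4,1,2) = 1

Coefficients: [5, 3, 5, 4, 1, 2]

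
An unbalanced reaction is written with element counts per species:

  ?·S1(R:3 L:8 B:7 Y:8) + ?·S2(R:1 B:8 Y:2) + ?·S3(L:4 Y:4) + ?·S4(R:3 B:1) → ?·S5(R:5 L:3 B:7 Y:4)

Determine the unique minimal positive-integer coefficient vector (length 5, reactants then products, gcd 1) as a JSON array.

Coefficients: [1, 2, 1, 5, 4]

R: 1·3+2·1+1·0+5·3 = 20 | 4·5 = 20
L: 1·8+2·0+1·4+5·0 = 12 | 4·3 = 12
B: 1·7+2·8+1·0+5·1 = 28 | 4·7 = 28
Y: 1·8+2·2+1·4+5·0 = 16 | 4·4 = 16
gcd(1,2,1,5,4) = 1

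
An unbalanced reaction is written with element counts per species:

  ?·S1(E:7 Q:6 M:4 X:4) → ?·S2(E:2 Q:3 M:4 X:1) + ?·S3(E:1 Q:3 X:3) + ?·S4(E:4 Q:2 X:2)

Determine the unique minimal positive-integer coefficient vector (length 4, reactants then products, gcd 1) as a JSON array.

E: 5·7 = 35 | 5·2+1·1+6·4 = 35
Q: 5·6 = 30 | 5·3+1·3+6·2 = 30
M: 5·4 = 20 | 5·4+1·0+6·0 = 20
X: 5·4 = 20 | 5·1+1·3+6·2 = 20
gcd(5,5,1,6) = 1

Coefficients: [5, 5, 1, 6]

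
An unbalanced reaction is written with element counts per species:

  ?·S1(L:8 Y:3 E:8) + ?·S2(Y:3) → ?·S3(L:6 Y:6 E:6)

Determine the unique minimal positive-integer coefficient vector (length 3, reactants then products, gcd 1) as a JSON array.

Coefficients: [3, 5, 4]

L: 3·8+5·0 = 24 | 4·6 = 24
Y: 3·3+5·3 = 24 | 4·6 = 24
E: 3·8+5·0 = 24 | 4·6 = 24
gcd(3,5,4) = 1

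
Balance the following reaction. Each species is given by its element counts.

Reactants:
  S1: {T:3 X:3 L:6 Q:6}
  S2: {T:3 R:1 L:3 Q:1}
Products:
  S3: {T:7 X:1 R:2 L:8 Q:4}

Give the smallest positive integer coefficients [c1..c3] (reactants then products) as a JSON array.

Coefficients: [1, 6, 3]

T: 1·3+6·3 = 21 | 3·7 = 21
X: 1·3+6·0 = 3 | 3·1 = 3
R: 1·0+6·1 = 6 | 3·2 = 6
L: 1·6+6·3 = 24 | 3·8 = 24
Q: 1·6+6·1 = 12 | 3·4 = 12
gcd(1,6,3) = 1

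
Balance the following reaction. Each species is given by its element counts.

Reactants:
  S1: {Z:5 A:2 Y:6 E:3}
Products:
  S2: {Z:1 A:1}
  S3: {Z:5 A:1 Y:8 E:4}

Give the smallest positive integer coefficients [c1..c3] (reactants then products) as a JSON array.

Z: 4·5 = 20 | 5·1+3·5 = 20
A: 4·2 = 8 | 5·1+3·1 = 8
Y: 4·6 = 24 | 5·0+3·8 = 24
E: 4·3 = 12 | 5·0+3·4 = 12
gcd(4,5,3) = 1

Coefficients: [4, 5, 3]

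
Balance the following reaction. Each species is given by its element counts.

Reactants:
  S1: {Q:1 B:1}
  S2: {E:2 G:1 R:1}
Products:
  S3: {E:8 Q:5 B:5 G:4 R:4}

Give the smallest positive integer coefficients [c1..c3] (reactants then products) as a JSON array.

Coefficients: [5, 4, 1]

E: 5·0+4·2 = 8 | 1·8 = 8
Q: 5·1+4·0 = 5 | 1·5 = 5
B: 5·1+4·0 = 5 | 1·5 = 5
G: 5·0+4·1 = 4 | 1·4 = 4
R: 5·0+4·1 = 4 | 1·4 = 4
gcd(5,4,1) = 1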